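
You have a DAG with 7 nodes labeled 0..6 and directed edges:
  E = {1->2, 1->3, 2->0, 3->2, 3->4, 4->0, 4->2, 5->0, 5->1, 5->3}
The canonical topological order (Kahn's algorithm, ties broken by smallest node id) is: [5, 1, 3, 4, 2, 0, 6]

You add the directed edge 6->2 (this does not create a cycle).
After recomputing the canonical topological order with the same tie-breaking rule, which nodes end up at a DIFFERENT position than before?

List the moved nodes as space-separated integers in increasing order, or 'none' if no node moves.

Answer: 0 2 6

Derivation:
Old toposort: [5, 1, 3, 4, 2, 0, 6]
Added edge 6->2
Recompute Kahn (smallest-id tiebreak):
  initial in-degrees: [3, 1, 4, 2, 1, 0, 0]
  ready (indeg=0): [5, 6]
  pop 5: indeg[0]->2; indeg[1]->0; indeg[3]->1 | ready=[1, 6] | order so far=[5]
  pop 1: indeg[2]->3; indeg[3]->0 | ready=[3, 6] | order so far=[5, 1]
  pop 3: indeg[2]->2; indeg[4]->0 | ready=[4, 6] | order so far=[5, 1, 3]
  pop 4: indeg[0]->1; indeg[2]->1 | ready=[6] | order so far=[5, 1, 3, 4]
  pop 6: indeg[2]->0 | ready=[2] | order so far=[5, 1, 3, 4, 6]
  pop 2: indeg[0]->0 | ready=[0] | order so far=[5, 1, 3, 4, 6, 2]
  pop 0: no out-edges | ready=[] | order so far=[5, 1, 3, 4, 6, 2, 0]
New canonical toposort: [5, 1, 3, 4, 6, 2, 0]
Compare positions:
  Node 0: index 5 -> 6 (moved)
  Node 1: index 1 -> 1 (same)
  Node 2: index 4 -> 5 (moved)
  Node 3: index 2 -> 2 (same)
  Node 4: index 3 -> 3 (same)
  Node 5: index 0 -> 0 (same)
  Node 6: index 6 -> 4 (moved)
Nodes that changed position: 0 2 6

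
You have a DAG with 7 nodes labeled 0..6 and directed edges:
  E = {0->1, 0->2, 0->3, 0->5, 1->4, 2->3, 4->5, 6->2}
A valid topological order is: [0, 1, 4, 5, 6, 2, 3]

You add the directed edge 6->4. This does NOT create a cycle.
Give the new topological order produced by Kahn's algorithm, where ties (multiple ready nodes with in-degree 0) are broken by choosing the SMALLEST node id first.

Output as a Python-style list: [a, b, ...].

Answer: [0, 1, 6, 2, 3, 4, 5]

Derivation:
Old toposort: [0, 1, 4, 5, 6, 2, 3]
Added edge: 6->4
Position of 6 (4) > position of 4 (2). Must reorder: 6 must now come before 4.
Run Kahn's algorithm (break ties by smallest node id):
  initial in-degrees: [0, 1, 2, 2, 2, 2, 0]
  ready (indeg=0): [0, 6]
  pop 0: indeg[1]->0; indeg[2]->1; indeg[3]->1; indeg[5]->1 | ready=[1, 6] | order so far=[0]
  pop 1: indeg[4]->1 | ready=[6] | order so far=[0, 1]
  pop 6: indeg[2]->0; indeg[4]->0 | ready=[2, 4] | order so far=[0, 1, 6]
  pop 2: indeg[3]->0 | ready=[3, 4] | order so far=[0, 1, 6, 2]
  pop 3: no out-edges | ready=[4] | order so far=[0, 1, 6, 2, 3]
  pop 4: indeg[5]->0 | ready=[5] | order so far=[0, 1, 6, 2, 3, 4]
  pop 5: no out-edges | ready=[] | order so far=[0, 1, 6, 2, 3, 4, 5]
  Result: [0, 1, 6, 2, 3, 4, 5]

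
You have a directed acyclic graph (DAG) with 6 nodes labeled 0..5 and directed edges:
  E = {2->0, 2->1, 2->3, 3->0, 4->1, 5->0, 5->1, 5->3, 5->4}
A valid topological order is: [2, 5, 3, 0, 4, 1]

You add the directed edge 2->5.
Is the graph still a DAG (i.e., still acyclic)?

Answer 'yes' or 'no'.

Answer: yes

Derivation:
Given toposort: [2, 5, 3, 0, 4, 1]
Position of 2: index 0; position of 5: index 1
New edge 2->5: forward
Forward edge: respects the existing order. Still a DAG, same toposort still valid.
Still a DAG? yes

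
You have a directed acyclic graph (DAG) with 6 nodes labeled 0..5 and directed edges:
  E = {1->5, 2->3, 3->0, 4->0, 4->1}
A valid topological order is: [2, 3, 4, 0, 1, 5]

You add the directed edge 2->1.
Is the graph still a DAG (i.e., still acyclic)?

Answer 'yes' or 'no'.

Given toposort: [2, 3, 4, 0, 1, 5]
Position of 2: index 0; position of 1: index 4
New edge 2->1: forward
Forward edge: respects the existing order. Still a DAG, same toposort still valid.
Still a DAG? yes

Answer: yes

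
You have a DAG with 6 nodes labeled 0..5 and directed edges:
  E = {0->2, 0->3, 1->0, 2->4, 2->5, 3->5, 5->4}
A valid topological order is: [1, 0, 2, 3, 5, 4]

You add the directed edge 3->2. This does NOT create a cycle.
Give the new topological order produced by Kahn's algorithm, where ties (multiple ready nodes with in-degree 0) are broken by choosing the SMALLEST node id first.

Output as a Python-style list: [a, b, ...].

Old toposort: [1, 0, 2, 3, 5, 4]
Added edge: 3->2
Position of 3 (3) > position of 2 (2). Must reorder: 3 must now come before 2.
Run Kahn's algorithm (break ties by smallest node id):
  initial in-degrees: [1, 0, 2, 1, 2, 2]
  ready (indeg=0): [1]
  pop 1: indeg[0]->0 | ready=[0] | order so far=[1]
  pop 0: indeg[2]->1; indeg[3]->0 | ready=[3] | order so far=[1, 0]
  pop 3: indeg[2]->0; indeg[5]->1 | ready=[2] | order so far=[1, 0, 3]
  pop 2: indeg[4]->1; indeg[5]->0 | ready=[5] | order so far=[1, 0, 3, 2]
  pop 5: indeg[4]->0 | ready=[4] | order so far=[1, 0, 3, 2, 5]
  pop 4: no out-edges | ready=[] | order so far=[1, 0, 3, 2, 5, 4]
  Result: [1, 0, 3, 2, 5, 4]

Answer: [1, 0, 3, 2, 5, 4]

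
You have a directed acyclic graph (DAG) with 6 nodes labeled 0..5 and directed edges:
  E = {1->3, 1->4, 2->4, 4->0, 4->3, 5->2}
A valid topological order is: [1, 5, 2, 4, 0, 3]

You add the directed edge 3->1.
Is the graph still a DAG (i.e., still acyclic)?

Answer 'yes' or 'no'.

Answer: no

Derivation:
Given toposort: [1, 5, 2, 4, 0, 3]
Position of 3: index 5; position of 1: index 0
New edge 3->1: backward (u after v in old order)
Backward edge: old toposort is now invalid. Check if this creates a cycle.
Does 1 already reach 3? Reachable from 1: [0, 1, 3, 4]. YES -> cycle!
Still a DAG? no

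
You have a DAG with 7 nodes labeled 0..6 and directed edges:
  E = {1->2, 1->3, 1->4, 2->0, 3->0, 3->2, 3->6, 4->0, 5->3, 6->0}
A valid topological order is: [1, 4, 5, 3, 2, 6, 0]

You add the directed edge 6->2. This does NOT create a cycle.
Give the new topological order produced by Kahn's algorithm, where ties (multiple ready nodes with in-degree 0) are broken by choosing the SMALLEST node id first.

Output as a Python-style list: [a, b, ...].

Answer: [1, 4, 5, 3, 6, 2, 0]

Derivation:
Old toposort: [1, 4, 5, 3, 2, 6, 0]
Added edge: 6->2
Position of 6 (5) > position of 2 (4). Must reorder: 6 must now come before 2.
Run Kahn's algorithm (break ties by smallest node id):
  initial in-degrees: [4, 0, 3, 2, 1, 0, 1]
  ready (indeg=0): [1, 5]
  pop 1: indeg[2]->2; indeg[3]->1; indeg[4]->0 | ready=[4, 5] | order so far=[1]
  pop 4: indeg[0]->3 | ready=[5] | order so far=[1, 4]
  pop 5: indeg[3]->0 | ready=[3] | order so far=[1, 4, 5]
  pop 3: indeg[0]->2; indeg[2]->1; indeg[6]->0 | ready=[6] | order so far=[1, 4, 5, 3]
  pop 6: indeg[0]->1; indeg[2]->0 | ready=[2] | order so far=[1, 4, 5, 3, 6]
  pop 2: indeg[0]->0 | ready=[0] | order so far=[1, 4, 5, 3, 6, 2]
  pop 0: no out-edges | ready=[] | order so far=[1, 4, 5, 3, 6, 2, 0]
  Result: [1, 4, 5, 3, 6, 2, 0]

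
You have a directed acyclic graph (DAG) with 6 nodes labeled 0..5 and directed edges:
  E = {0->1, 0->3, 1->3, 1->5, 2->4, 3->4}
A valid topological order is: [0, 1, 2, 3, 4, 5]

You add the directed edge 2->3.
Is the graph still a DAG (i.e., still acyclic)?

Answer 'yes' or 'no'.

Answer: yes

Derivation:
Given toposort: [0, 1, 2, 3, 4, 5]
Position of 2: index 2; position of 3: index 3
New edge 2->3: forward
Forward edge: respects the existing order. Still a DAG, same toposort still valid.
Still a DAG? yes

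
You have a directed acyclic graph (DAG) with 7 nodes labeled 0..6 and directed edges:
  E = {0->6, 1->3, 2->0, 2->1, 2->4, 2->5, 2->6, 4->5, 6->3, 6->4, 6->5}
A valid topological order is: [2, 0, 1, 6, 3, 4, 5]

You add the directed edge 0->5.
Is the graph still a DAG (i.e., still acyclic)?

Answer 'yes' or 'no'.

Answer: yes

Derivation:
Given toposort: [2, 0, 1, 6, 3, 4, 5]
Position of 0: index 1; position of 5: index 6
New edge 0->5: forward
Forward edge: respects the existing order. Still a DAG, same toposort still valid.
Still a DAG? yes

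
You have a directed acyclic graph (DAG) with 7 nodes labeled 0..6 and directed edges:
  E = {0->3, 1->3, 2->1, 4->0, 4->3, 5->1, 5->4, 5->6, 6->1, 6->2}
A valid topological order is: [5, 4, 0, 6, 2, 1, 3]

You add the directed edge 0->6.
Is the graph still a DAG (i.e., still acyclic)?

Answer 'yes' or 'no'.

Given toposort: [5, 4, 0, 6, 2, 1, 3]
Position of 0: index 2; position of 6: index 3
New edge 0->6: forward
Forward edge: respects the existing order. Still a DAG, same toposort still valid.
Still a DAG? yes

Answer: yes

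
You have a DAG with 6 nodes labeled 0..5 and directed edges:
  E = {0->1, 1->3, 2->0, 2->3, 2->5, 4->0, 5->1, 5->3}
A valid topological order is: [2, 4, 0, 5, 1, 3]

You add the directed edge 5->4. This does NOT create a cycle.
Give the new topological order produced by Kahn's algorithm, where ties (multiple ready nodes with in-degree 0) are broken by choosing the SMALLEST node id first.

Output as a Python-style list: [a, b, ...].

Old toposort: [2, 4, 0, 5, 1, 3]
Added edge: 5->4
Position of 5 (3) > position of 4 (1). Must reorder: 5 must now come before 4.
Run Kahn's algorithm (break ties by smallest node id):
  initial in-degrees: [2, 2, 0, 3, 1, 1]
  ready (indeg=0): [2]
  pop 2: indeg[0]->1; indeg[3]->2; indeg[5]->0 | ready=[5] | order so far=[2]
  pop 5: indeg[1]->1; indeg[3]->1; indeg[4]->0 | ready=[4] | order so far=[2, 5]
  pop 4: indeg[0]->0 | ready=[0] | order so far=[2, 5, 4]
  pop 0: indeg[1]->0 | ready=[1] | order so far=[2, 5, 4, 0]
  pop 1: indeg[3]->0 | ready=[3] | order so far=[2, 5, 4, 0, 1]
  pop 3: no out-edges | ready=[] | order so far=[2, 5, 4, 0, 1, 3]
  Result: [2, 5, 4, 0, 1, 3]

Answer: [2, 5, 4, 0, 1, 3]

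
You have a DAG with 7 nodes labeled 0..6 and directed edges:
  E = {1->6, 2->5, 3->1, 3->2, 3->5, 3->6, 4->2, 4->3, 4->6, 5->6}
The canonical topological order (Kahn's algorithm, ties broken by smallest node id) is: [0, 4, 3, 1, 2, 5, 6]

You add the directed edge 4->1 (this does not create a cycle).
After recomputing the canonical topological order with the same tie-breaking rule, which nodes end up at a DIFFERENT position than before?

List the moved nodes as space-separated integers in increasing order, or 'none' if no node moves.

Old toposort: [0, 4, 3, 1, 2, 5, 6]
Added edge 4->1
Recompute Kahn (smallest-id tiebreak):
  initial in-degrees: [0, 2, 2, 1, 0, 2, 4]
  ready (indeg=0): [0, 4]
  pop 0: no out-edges | ready=[4] | order so far=[0]
  pop 4: indeg[1]->1; indeg[2]->1; indeg[3]->0; indeg[6]->3 | ready=[3] | order so far=[0, 4]
  pop 3: indeg[1]->0; indeg[2]->0; indeg[5]->1; indeg[6]->2 | ready=[1, 2] | order so far=[0, 4, 3]
  pop 1: indeg[6]->1 | ready=[2] | order so far=[0, 4, 3, 1]
  pop 2: indeg[5]->0 | ready=[5] | order so far=[0, 4, 3, 1, 2]
  pop 5: indeg[6]->0 | ready=[6] | order so far=[0, 4, 3, 1, 2, 5]
  pop 6: no out-edges | ready=[] | order so far=[0, 4, 3, 1, 2, 5, 6]
New canonical toposort: [0, 4, 3, 1, 2, 5, 6]
Compare positions:
  Node 0: index 0 -> 0 (same)
  Node 1: index 3 -> 3 (same)
  Node 2: index 4 -> 4 (same)
  Node 3: index 2 -> 2 (same)
  Node 4: index 1 -> 1 (same)
  Node 5: index 5 -> 5 (same)
  Node 6: index 6 -> 6 (same)
Nodes that changed position: none

Answer: none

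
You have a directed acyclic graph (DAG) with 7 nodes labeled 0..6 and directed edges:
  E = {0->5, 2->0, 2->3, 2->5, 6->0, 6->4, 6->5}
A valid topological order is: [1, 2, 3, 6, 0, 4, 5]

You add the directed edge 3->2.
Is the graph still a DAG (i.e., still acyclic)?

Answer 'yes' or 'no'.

Given toposort: [1, 2, 3, 6, 0, 4, 5]
Position of 3: index 2; position of 2: index 1
New edge 3->2: backward (u after v in old order)
Backward edge: old toposort is now invalid. Check if this creates a cycle.
Does 2 already reach 3? Reachable from 2: [0, 2, 3, 5]. YES -> cycle!
Still a DAG? no

Answer: no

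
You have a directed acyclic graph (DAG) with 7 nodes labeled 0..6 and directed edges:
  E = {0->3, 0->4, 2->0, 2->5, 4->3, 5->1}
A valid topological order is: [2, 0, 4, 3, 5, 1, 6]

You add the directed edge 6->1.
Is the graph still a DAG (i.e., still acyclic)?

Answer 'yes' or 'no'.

Answer: yes

Derivation:
Given toposort: [2, 0, 4, 3, 5, 1, 6]
Position of 6: index 6; position of 1: index 5
New edge 6->1: backward (u after v in old order)
Backward edge: old toposort is now invalid. Check if this creates a cycle.
Does 1 already reach 6? Reachable from 1: [1]. NO -> still a DAG (reorder needed).
Still a DAG? yes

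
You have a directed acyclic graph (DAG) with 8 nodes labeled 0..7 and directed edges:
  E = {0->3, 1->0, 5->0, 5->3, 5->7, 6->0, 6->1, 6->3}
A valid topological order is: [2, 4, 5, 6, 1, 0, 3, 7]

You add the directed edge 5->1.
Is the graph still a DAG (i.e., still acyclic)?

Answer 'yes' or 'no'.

Given toposort: [2, 4, 5, 6, 1, 0, 3, 7]
Position of 5: index 2; position of 1: index 4
New edge 5->1: forward
Forward edge: respects the existing order. Still a DAG, same toposort still valid.
Still a DAG? yes

Answer: yes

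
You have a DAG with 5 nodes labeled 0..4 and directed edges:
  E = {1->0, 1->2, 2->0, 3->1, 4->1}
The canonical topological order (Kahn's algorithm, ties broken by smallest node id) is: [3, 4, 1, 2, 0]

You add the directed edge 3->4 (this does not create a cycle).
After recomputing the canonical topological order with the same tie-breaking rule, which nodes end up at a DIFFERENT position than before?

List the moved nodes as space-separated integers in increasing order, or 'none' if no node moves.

Answer: none

Derivation:
Old toposort: [3, 4, 1, 2, 0]
Added edge 3->4
Recompute Kahn (smallest-id tiebreak):
  initial in-degrees: [2, 2, 1, 0, 1]
  ready (indeg=0): [3]
  pop 3: indeg[1]->1; indeg[4]->0 | ready=[4] | order so far=[3]
  pop 4: indeg[1]->0 | ready=[1] | order so far=[3, 4]
  pop 1: indeg[0]->1; indeg[2]->0 | ready=[2] | order so far=[3, 4, 1]
  pop 2: indeg[0]->0 | ready=[0] | order so far=[3, 4, 1, 2]
  pop 0: no out-edges | ready=[] | order so far=[3, 4, 1, 2, 0]
New canonical toposort: [3, 4, 1, 2, 0]
Compare positions:
  Node 0: index 4 -> 4 (same)
  Node 1: index 2 -> 2 (same)
  Node 2: index 3 -> 3 (same)
  Node 3: index 0 -> 0 (same)
  Node 4: index 1 -> 1 (same)
Nodes that changed position: none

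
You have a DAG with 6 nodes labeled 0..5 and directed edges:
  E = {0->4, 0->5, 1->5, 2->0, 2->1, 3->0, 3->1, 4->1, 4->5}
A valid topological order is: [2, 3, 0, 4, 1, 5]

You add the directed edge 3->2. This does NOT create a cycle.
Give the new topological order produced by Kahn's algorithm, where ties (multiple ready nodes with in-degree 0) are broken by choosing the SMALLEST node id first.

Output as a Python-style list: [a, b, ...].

Old toposort: [2, 3, 0, 4, 1, 5]
Added edge: 3->2
Position of 3 (1) > position of 2 (0). Must reorder: 3 must now come before 2.
Run Kahn's algorithm (break ties by smallest node id):
  initial in-degrees: [2, 3, 1, 0, 1, 3]
  ready (indeg=0): [3]
  pop 3: indeg[0]->1; indeg[1]->2; indeg[2]->0 | ready=[2] | order so far=[3]
  pop 2: indeg[0]->0; indeg[1]->1 | ready=[0] | order so far=[3, 2]
  pop 0: indeg[4]->0; indeg[5]->2 | ready=[4] | order so far=[3, 2, 0]
  pop 4: indeg[1]->0; indeg[5]->1 | ready=[1] | order so far=[3, 2, 0, 4]
  pop 1: indeg[5]->0 | ready=[5] | order so far=[3, 2, 0, 4, 1]
  pop 5: no out-edges | ready=[] | order so far=[3, 2, 0, 4, 1, 5]
  Result: [3, 2, 0, 4, 1, 5]

Answer: [3, 2, 0, 4, 1, 5]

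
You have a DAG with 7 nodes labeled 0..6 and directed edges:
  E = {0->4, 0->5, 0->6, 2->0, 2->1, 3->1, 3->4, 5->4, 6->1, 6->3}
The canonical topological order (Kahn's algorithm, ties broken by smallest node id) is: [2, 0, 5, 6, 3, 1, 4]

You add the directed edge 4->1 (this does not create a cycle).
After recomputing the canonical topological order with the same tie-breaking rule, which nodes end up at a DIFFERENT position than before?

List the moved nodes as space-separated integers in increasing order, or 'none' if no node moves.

Old toposort: [2, 0, 5, 6, 3, 1, 4]
Added edge 4->1
Recompute Kahn (smallest-id tiebreak):
  initial in-degrees: [1, 4, 0, 1, 3, 1, 1]
  ready (indeg=0): [2]
  pop 2: indeg[0]->0; indeg[1]->3 | ready=[0] | order so far=[2]
  pop 0: indeg[4]->2; indeg[5]->0; indeg[6]->0 | ready=[5, 6] | order so far=[2, 0]
  pop 5: indeg[4]->1 | ready=[6] | order so far=[2, 0, 5]
  pop 6: indeg[1]->2; indeg[3]->0 | ready=[3] | order so far=[2, 0, 5, 6]
  pop 3: indeg[1]->1; indeg[4]->0 | ready=[4] | order so far=[2, 0, 5, 6, 3]
  pop 4: indeg[1]->0 | ready=[1] | order so far=[2, 0, 5, 6, 3, 4]
  pop 1: no out-edges | ready=[] | order so far=[2, 0, 5, 6, 3, 4, 1]
New canonical toposort: [2, 0, 5, 6, 3, 4, 1]
Compare positions:
  Node 0: index 1 -> 1 (same)
  Node 1: index 5 -> 6 (moved)
  Node 2: index 0 -> 0 (same)
  Node 3: index 4 -> 4 (same)
  Node 4: index 6 -> 5 (moved)
  Node 5: index 2 -> 2 (same)
  Node 6: index 3 -> 3 (same)
Nodes that changed position: 1 4

Answer: 1 4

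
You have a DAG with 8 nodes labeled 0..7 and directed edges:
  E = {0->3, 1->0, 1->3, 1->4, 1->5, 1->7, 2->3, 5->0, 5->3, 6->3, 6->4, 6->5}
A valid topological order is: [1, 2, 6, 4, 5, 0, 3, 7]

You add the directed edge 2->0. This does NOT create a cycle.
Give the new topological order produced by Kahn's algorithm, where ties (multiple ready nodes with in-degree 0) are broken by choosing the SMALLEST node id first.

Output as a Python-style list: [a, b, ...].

Answer: [1, 2, 6, 4, 5, 0, 3, 7]

Derivation:
Old toposort: [1, 2, 6, 4, 5, 0, 3, 7]
Added edge: 2->0
Position of 2 (1) < position of 0 (5). Old order still valid.
Run Kahn's algorithm (break ties by smallest node id):
  initial in-degrees: [3, 0, 0, 5, 2, 2, 0, 1]
  ready (indeg=0): [1, 2, 6]
  pop 1: indeg[0]->2; indeg[3]->4; indeg[4]->1; indeg[5]->1; indeg[7]->0 | ready=[2, 6, 7] | order so far=[1]
  pop 2: indeg[0]->1; indeg[3]->3 | ready=[6, 7] | order so far=[1, 2]
  pop 6: indeg[3]->2; indeg[4]->0; indeg[5]->0 | ready=[4, 5, 7] | order so far=[1, 2, 6]
  pop 4: no out-edges | ready=[5, 7] | order so far=[1, 2, 6, 4]
  pop 5: indeg[0]->0; indeg[3]->1 | ready=[0, 7] | order so far=[1, 2, 6, 4, 5]
  pop 0: indeg[3]->0 | ready=[3, 7] | order so far=[1, 2, 6, 4, 5, 0]
  pop 3: no out-edges | ready=[7] | order so far=[1, 2, 6, 4, 5, 0, 3]
  pop 7: no out-edges | ready=[] | order so far=[1, 2, 6, 4, 5, 0, 3, 7]
  Result: [1, 2, 6, 4, 5, 0, 3, 7]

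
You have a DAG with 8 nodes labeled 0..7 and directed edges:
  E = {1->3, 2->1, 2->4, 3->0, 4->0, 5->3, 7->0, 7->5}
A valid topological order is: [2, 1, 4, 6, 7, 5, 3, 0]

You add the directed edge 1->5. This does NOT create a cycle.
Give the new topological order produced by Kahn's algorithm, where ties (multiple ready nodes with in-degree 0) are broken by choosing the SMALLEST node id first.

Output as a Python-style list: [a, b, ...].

Answer: [2, 1, 4, 6, 7, 5, 3, 0]

Derivation:
Old toposort: [2, 1, 4, 6, 7, 5, 3, 0]
Added edge: 1->5
Position of 1 (1) < position of 5 (5). Old order still valid.
Run Kahn's algorithm (break ties by smallest node id):
  initial in-degrees: [3, 1, 0, 2, 1, 2, 0, 0]
  ready (indeg=0): [2, 6, 7]
  pop 2: indeg[1]->0; indeg[4]->0 | ready=[1, 4, 6, 7] | order so far=[2]
  pop 1: indeg[3]->1; indeg[5]->1 | ready=[4, 6, 7] | order so far=[2, 1]
  pop 4: indeg[0]->2 | ready=[6, 7] | order so far=[2, 1, 4]
  pop 6: no out-edges | ready=[7] | order so far=[2, 1, 4, 6]
  pop 7: indeg[0]->1; indeg[5]->0 | ready=[5] | order so far=[2, 1, 4, 6, 7]
  pop 5: indeg[3]->0 | ready=[3] | order so far=[2, 1, 4, 6, 7, 5]
  pop 3: indeg[0]->0 | ready=[0] | order so far=[2, 1, 4, 6, 7, 5, 3]
  pop 0: no out-edges | ready=[] | order so far=[2, 1, 4, 6, 7, 5, 3, 0]
  Result: [2, 1, 4, 6, 7, 5, 3, 0]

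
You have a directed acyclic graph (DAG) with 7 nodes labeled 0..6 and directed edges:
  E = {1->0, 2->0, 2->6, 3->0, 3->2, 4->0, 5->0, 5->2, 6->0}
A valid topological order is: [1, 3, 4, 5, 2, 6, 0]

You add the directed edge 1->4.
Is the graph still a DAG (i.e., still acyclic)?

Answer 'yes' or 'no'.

Given toposort: [1, 3, 4, 5, 2, 6, 0]
Position of 1: index 0; position of 4: index 2
New edge 1->4: forward
Forward edge: respects the existing order. Still a DAG, same toposort still valid.
Still a DAG? yes

Answer: yes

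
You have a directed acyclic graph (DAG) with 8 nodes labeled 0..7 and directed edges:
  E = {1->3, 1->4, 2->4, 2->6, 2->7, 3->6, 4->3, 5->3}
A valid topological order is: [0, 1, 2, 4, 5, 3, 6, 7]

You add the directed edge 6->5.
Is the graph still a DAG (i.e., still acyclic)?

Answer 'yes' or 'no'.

Answer: no

Derivation:
Given toposort: [0, 1, 2, 4, 5, 3, 6, 7]
Position of 6: index 6; position of 5: index 4
New edge 6->5: backward (u after v in old order)
Backward edge: old toposort is now invalid. Check if this creates a cycle.
Does 5 already reach 6? Reachable from 5: [3, 5, 6]. YES -> cycle!
Still a DAG? no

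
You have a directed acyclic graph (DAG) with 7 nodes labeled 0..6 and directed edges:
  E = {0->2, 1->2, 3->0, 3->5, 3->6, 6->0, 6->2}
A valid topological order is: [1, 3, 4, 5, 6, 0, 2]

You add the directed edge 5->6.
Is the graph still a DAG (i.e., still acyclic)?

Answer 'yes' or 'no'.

Given toposort: [1, 3, 4, 5, 6, 0, 2]
Position of 5: index 3; position of 6: index 4
New edge 5->6: forward
Forward edge: respects the existing order. Still a DAG, same toposort still valid.
Still a DAG? yes

Answer: yes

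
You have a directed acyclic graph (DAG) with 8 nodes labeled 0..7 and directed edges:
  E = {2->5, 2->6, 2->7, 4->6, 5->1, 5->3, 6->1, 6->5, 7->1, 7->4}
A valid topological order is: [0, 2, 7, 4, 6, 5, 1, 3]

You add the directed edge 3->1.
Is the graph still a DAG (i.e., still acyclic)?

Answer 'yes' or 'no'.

Answer: yes

Derivation:
Given toposort: [0, 2, 7, 4, 6, 5, 1, 3]
Position of 3: index 7; position of 1: index 6
New edge 3->1: backward (u after v in old order)
Backward edge: old toposort is now invalid. Check if this creates a cycle.
Does 1 already reach 3? Reachable from 1: [1]. NO -> still a DAG (reorder needed).
Still a DAG? yes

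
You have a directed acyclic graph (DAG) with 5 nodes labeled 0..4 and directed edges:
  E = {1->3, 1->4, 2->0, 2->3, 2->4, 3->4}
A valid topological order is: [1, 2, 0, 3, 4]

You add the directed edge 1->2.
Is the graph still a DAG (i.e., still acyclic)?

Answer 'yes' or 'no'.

Given toposort: [1, 2, 0, 3, 4]
Position of 1: index 0; position of 2: index 1
New edge 1->2: forward
Forward edge: respects the existing order. Still a DAG, same toposort still valid.
Still a DAG? yes

Answer: yes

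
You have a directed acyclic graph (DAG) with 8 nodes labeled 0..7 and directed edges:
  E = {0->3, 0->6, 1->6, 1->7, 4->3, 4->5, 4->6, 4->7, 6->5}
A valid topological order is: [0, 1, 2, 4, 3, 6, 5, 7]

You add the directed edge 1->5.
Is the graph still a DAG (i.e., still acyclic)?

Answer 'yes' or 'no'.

Given toposort: [0, 1, 2, 4, 3, 6, 5, 7]
Position of 1: index 1; position of 5: index 6
New edge 1->5: forward
Forward edge: respects the existing order. Still a DAG, same toposort still valid.
Still a DAG? yes

Answer: yes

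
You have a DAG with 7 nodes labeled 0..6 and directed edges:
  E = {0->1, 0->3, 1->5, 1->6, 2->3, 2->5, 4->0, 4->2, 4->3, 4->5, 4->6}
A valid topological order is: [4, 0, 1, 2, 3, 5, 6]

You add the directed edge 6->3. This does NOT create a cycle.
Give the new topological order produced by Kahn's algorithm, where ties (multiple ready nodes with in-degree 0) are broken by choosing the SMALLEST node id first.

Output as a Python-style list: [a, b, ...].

Answer: [4, 0, 1, 2, 5, 6, 3]

Derivation:
Old toposort: [4, 0, 1, 2, 3, 5, 6]
Added edge: 6->3
Position of 6 (6) > position of 3 (4). Must reorder: 6 must now come before 3.
Run Kahn's algorithm (break ties by smallest node id):
  initial in-degrees: [1, 1, 1, 4, 0, 3, 2]
  ready (indeg=0): [4]
  pop 4: indeg[0]->0; indeg[2]->0; indeg[3]->3; indeg[5]->2; indeg[6]->1 | ready=[0, 2] | order so far=[4]
  pop 0: indeg[1]->0; indeg[3]->2 | ready=[1, 2] | order so far=[4, 0]
  pop 1: indeg[5]->1; indeg[6]->0 | ready=[2, 6] | order so far=[4, 0, 1]
  pop 2: indeg[3]->1; indeg[5]->0 | ready=[5, 6] | order so far=[4, 0, 1, 2]
  pop 5: no out-edges | ready=[6] | order so far=[4, 0, 1, 2, 5]
  pop 6: indeg[3]->0 | ready=[3] | order so far=[4, 0, 1, 2, 5, 6]
  pop 3: no out-edges | ready=[] | order so far=[4, 0, 1, 2, 5, 6, 3]
  Result: [4, 0, 1, 2, 5, 6, 3]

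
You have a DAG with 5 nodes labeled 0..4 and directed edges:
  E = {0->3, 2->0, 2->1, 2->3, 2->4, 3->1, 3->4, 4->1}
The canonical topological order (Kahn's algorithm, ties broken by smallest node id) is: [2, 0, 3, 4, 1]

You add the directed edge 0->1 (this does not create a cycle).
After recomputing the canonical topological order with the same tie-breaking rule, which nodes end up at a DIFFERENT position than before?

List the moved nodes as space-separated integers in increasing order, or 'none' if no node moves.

Answer: none

Derivation:
Old toposort: [2, 0, 3, 4, 1]
Added edge 0->1
Recompute Kahn (smallest-id tiebreak):
  initial in-degrees: [1, 4, 0, 2, 2]
  ready (indeg=0): [2]
  pop 2: indeg[0]->0; indeg[1]->3; indeg[3]->1; indeg[4]->1 | ready=[0] | order so far=[2]
  pop 0: indeg[1]->2; indeg[3]->0 | ready=[3] | order so far=[2, 0]
  pop 3: indeg[1]->1; indeg[4]->0 | ready=[4] | order so far=[2, 0, 3]
  pop 4: indeg[1]->0 | ready=[1] | order so far=[2, 0, 3, 4]
  pop 1: no out-edges | ready=[] | order so far=[2, 0, 3, 4, 1]
New canonical toposort: [2, 0, 3, 4, 1]
Compare positions:
  Node 0: index 1 -> 1 (same)
  Node 1: index 4 -> 4 (same)
  Node 2: index 0 -> 0 (same)
  Node 3: index 2 -> 2 (same)
  Node 4: index 3 -> 3 (same)
Nodes that changed position: none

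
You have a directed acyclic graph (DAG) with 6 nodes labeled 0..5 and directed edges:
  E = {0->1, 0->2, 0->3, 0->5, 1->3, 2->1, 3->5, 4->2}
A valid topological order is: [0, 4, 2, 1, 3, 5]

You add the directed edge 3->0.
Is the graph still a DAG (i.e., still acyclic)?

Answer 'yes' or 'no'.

Answer: no

Derivation:
Given toposort: [0, 4, 2, 1, 3, 5]
Position of 3: index 4; position of 0: index 0
New edge 3->0: backward (u after v in old order)
Backward edge: old toposort is now invalid. Check if this creates a cycle.
Does 0 already reach 3? Reachable from 0: [0, 1, 2, 3, 5]. YES -> cycle!
Still a DAG? no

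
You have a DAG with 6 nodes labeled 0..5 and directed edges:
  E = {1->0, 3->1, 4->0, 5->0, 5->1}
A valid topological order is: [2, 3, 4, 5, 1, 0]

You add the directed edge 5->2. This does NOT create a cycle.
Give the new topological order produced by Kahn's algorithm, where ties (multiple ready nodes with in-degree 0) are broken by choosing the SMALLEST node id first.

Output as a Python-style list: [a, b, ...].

Answer: [3, 4, 5, 1, 0, 2]

Derivation:
Old toposort: [2, 3, 4, 5, 1, 0]
Added edge: 5->2
Position of 5 (3) > position of 2 (0). Must reorder: 5 must now come before 2.
Run Kahn's algorithm (break ties by smallest node id):
  initial in-degrees: [3, 2, 1, 0, 0, 0]
  ready (indeg=0): [3, 4, 5]
  pop 3: indeg[1]->1 | ready=[4, 5] | order so far=[3]
  pop 4: indeg[0]->2 | ready=[5] | order so far=[3, 4]
  pop 5: indeg[0]->1; indeg[1]->0; indeg[2]->0 | ready=[1, 2] | order so far=[3, 4, 5]
  pop 1: indeg[0]->0 | ready=[0, 2] | order so far=[3, 4, 5, 1]
  pop 0: no out-edges | ready=[2] | order so far=[3, 4, 5, 1, 0]
  pop 2: no out-edges | ready=[] | order so far=[3, 4, 5, 1, 0, 2]
  Result: [3, 4, 5, 1, 0, 2]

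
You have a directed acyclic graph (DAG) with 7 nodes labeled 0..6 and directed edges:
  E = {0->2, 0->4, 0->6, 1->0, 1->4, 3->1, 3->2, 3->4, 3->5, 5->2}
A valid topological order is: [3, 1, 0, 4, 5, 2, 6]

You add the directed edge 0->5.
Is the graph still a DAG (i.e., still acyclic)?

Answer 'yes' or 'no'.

Answer: yes

Derivation:
Given toposort: [3, 1, 0, 4, 5, 2, 6]
Position of 0: index 2; position of 5: index 4
New edge 0->5: forward
Forward edge: respects the existing order. Still a DAG, same toposort still valid.
Still a DAG? yes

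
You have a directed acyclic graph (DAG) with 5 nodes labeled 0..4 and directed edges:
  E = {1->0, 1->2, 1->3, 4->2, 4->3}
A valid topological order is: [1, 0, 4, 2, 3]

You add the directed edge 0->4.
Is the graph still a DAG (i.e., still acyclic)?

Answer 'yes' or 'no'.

Answer: yes

Derivation:
Given toposort: [1, 0, 4, 2, 3]
Position of 0: index 1; position of 4: index 2
New edge 0->4: forward
Forward edge: respects the existing order. Still a DAG, same toposort still valid.
Still a DAG? yes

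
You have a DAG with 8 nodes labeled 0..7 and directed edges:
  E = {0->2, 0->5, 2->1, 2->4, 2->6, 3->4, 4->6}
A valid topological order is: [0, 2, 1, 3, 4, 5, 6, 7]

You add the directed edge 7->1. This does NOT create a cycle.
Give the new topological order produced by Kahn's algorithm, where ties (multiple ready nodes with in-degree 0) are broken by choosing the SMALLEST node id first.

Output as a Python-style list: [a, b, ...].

Answer: [0, 2, 3, 4, 5, 6, 7, 1]

Derivation:
Old toposort: [0, 2, 1, 3, 4, 5, 6, 7]
Added edge: 7->1
Position of 7 (7) > position of 1 (2). Must reorder: 7 must now come before 1.
Run Kahn's algorithm (break ties by smallest node id):
  initial in-degrees: [0, 2, 1, 0, 2, 1, 2, 0]
  ready (indeg=0): [0, 3, 7]
  pop 0: indeg[2]->0; indeg[5]->0 | ready=[2, 3, 5, 7] | order so far=[0]
  pop 2: indeg[1]->1; indeg[4]->1; indeg[6]->1 | ready=[3, 5, 7] | order so far=[0, 2]
  pop 3: indeg[4]->0 | ready=[4, 5, 7] | order so far=[0, 2, 3]
  pop 4: indeg[6]->0 | ready=[5, 6, 7] | order so far=[0, 2, 3, 4]
  pop 5: no out-edges | ready=[6, 7] | order so far=[0, 2, 3, 4, 5]
  pop 6: no out-edges | ready=[7] | order so far=[0, 2, 3, 4, 5, 6]
  pop 7: indeg[1]->0 | ready=[1] | order so far=[0, 2, 3, 4, 5, 6, 7]
  pop 1: no out-edges | ready=[] | order so far=[0, 2, 3, 4, 5, 6, 7, 1]
  Result: [0, 2, 3, 4, 5, 6, 7, 1]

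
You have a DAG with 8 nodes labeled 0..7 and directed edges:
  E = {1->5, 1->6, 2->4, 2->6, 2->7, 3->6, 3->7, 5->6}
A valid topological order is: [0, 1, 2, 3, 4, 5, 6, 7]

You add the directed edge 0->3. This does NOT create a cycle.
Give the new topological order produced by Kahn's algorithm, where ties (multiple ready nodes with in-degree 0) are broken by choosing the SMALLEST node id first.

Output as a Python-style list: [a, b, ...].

Old toposort: [0, 1, 2, 3, 4, 5, 6, 7]
Added edge: 0->3
Position of 0 (0) < position of 3 (3). Old order still valid.
Run Kahn's algorithm (break ties by smallest node id):
  initial in-degrees: [0, 0, 0, 1, 1, 1, 4, 2]
  ready (indeg=0): [0, 1, 2]
  pop 0: indeg[3]->0 | ready=[1, 2, 3] | order so far=[0]
  pop 1: indeg[5]->0; indeg[6]->3 | ready=[2, 3, 5] | order so far=[0, 1]
  pop 2: indeg[4]->0; indeg[6]->2; indeg[7]->1 | ready=[3, 4, 5] | order so far=[0, 1, 2]
  pop 3: indeg[6]->1; indeg[7]->0 | ready=[4, 5, 7] | order so far=[0, 1, 2, 3]
  pop 4: no out-edges | ready=[5, 7] | order so far=[0, 1, 2, 3, 4]
  pop 5: indeg[6]->0 | ready=[6, 7] | order so far=[0, 1, 2, 3, 4, 5]
  pop 6: no out-edges | ready=[7] | order so far=[0, 1, 2, 3, 4, 5, 6]
  pop 7: no out-edges | ready=[] | order so far=[0, 1, 2, 3, 4, 5, 6, 7]
  Result: [0, 1, 2, 3, 4, 5, 6, 7]

Answer: [0, 1, 2, 3, 4, 5, 6, 7]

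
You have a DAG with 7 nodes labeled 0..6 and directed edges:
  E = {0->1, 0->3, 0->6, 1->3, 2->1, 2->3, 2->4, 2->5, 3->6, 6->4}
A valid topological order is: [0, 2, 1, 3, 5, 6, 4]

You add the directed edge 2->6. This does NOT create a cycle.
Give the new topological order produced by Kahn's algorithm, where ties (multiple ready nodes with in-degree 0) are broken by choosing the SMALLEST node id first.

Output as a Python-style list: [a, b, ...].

Old toposort: [0, 2, 1, 3, 5, 6, 4]
Added edge: 2->6
Position of 2 (1) < position of 6 (5). Old order still valid.
Run Kahn's algorithm (break ties by smallest node id):
  initial in-degrees: [0, 2, 0, 3, 2, 1, 3]
  ready (indeg=0): [0, 2]
  pop 0: indeg[1]->1; indeg[3]->2; indeg[6]->2 | ready=[2] | order so far=[0]
  pop 2: indeg[1]->0; indeg[3]->1; indeg[4]->1; indeg[5]->0; indeg[6]->1 | ready=[1, 5] | order so far=[0, 2]
  pop 1: indeg[3]->0 | ready=[3, 5] | order so far=[0, 2, 1]
  pop 3: indeg[6]->0 | ready=[5, 6] | order so far=[0, 2, 1, 3]
  pop 5: no out-edges | ready=[6] | order so far=[0, 2, 1, 3, 5]
  pop 6: indeg[4]->0 | ready=[4] | order so far=[0, 2, 1, 3, 5, 6]
  pop 4: no out-edges | ready=[] | order so far=[0, 2, 1, 3, 5, 6, 4]
  Result: [0, 2, 1, 3, 5, 6, 4]

Answer: [0, 2, 1, 3, 5, 6, 4]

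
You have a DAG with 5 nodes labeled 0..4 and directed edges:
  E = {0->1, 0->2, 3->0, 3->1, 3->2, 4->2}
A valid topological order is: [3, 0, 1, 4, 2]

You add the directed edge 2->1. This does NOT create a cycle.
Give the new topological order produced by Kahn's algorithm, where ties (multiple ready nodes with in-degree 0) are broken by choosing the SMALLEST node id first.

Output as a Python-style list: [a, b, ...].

Old toposort: [3, 0, 1, 4, 2]
Added edge: 2->1
Position of 2 (4) > position of 1 (2). Must reorder: 2 must now come before 1.
Run Kahn's algorithm (break ties by smallest node id):
  initial in-degrees: [1, 3, 3, 0, 0]
  ready (indeg=0): [3, 4]
  pop 3: indeg[0]->0; indeg[1]->2; indeg[2]->2 | ready=[0, 4] | order so far=[3]
  pop 0: indeg[1]->1; indeg[2]->1 | ready=[4] | order so far=[3, 0]
  pop 4: indeg[2]->0 | ready=[2] | order so far=[3, 0, 4]
  pop 2: indeg[1]->0 | ready=[1] | order so far=[3, 0, 4, 2]
  pop 1: no out-edges | ready=[] | order so far=[3, 0, 4, 2, 1]
  Result: [3, 0, 4, 2, 1]

Answer: [3, 0, 4, 2, 1]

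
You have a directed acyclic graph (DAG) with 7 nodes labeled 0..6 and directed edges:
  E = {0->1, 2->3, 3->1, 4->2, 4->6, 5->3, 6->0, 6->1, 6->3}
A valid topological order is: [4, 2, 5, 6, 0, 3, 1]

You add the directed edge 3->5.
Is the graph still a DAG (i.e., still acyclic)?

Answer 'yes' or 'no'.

Given toposort: [4, 2, 5, 6, 0, 3, 1]
Position of 3: index 5; position of 5: index 2
New edge 3->5: backward (u after v in old order)
Backward edge: old toposort is now invalid. Check if this creates a cycle.
Does 5 already reach 3? Reachable from 5: [1, 3, 5]. YES -> cycle!
Still a DAG? no

Answer: no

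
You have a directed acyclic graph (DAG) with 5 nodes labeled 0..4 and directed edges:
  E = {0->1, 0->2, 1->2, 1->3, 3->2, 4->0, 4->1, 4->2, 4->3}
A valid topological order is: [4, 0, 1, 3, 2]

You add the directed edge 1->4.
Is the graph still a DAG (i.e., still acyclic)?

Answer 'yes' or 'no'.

Given toposort: [4, 0, 1, 3, 2]
Position of 1: index 2; position of 4: index 0
New edge 1->4: backward (u after v in old order)
Backward edge: old toposort is now invalid. Check if this creates a cycle.
Does 4 already reach 1? Reachable from 4: [0, 1, 2, 3, 4]. YES -> cycle!
Still a DAG? no

Answer: no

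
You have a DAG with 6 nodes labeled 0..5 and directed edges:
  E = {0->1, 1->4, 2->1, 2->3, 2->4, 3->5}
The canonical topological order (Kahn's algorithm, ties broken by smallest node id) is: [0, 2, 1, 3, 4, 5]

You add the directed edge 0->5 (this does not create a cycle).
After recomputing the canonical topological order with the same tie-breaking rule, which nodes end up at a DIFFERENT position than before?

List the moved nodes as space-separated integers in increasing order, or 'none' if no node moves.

Old toposort: [0, 2, 1, 3, 4, 5]
Added edge 0->5
Recompute Kahn (smallest-id tiebreak):
  initial in-degrees: [0, 2, 0, 1, 2, 2]
  ready (indeg=0): [0, 2]
  pop 0: indeg[1]->1; indeg[5]->1 | ready=[2] | order so far=[0]
  pop 2: indeg[1]->0; indeg[3]->0; indeg[4]->1 | ready=[1, 3] | order so far=[0, 2]
  pop 1: indeg[4]->0 | ready=[3, 4] | order so far=[0, 2, 1]
  pop 3: indeg[5]->0 | ready=[4, 5] | order so far=[0, 2, 1, 3]
  pop 4: no out-edges | ready=[5] | order so far=[0, 2, 1, 3, 4]
  pop 5: no out-edges | ready=[] | order so far=[0, 2, 1, 3, 4, 5]
New canonical toposort: [0, 2, 1, 3, 4, 5]
Compare positions:
  Node 0: index 0 -> 0 (same)
  Node 1: index 2 -> 2 (same)
  Node 2: index 1 -> 1 (same)
  Node 3: index 3 -> 3 (same)
  Node 4: index 4 -> 4 (same)
  Node 5: index 5 -> 5 (same)
Nodes that changed position: none

Answer: none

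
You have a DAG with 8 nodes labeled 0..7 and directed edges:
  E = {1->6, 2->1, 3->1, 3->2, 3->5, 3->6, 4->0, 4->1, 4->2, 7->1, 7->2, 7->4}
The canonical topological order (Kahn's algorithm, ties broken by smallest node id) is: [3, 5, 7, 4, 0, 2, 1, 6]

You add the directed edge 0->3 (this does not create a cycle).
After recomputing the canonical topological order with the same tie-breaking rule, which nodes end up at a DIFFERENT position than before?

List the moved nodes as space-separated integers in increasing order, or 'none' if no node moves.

Old toposort: [3, 5, 7, 4, 0, 2, 1, 6]
Added edge 0->3
Recompute Kahn (smallest-id tiebreak):
  initial in-degrees: [1, 4, 3, 1, 1, 1, 2, 0]
  ready (indeg=0): [7]
  pop 7: indeg[1]->3; indeg[2]->2; indeg[4]->0 | ready=[4] | order so far=[7]
  pop 4: indeg[0]->0; indeg[1]->2; indeg[2]->1 | ready=[0] | order so far=[7, 4]
  pop 0: indeg[3]->0 | ready=[3] | order so far=[7, 4, 0]
  pop 3: indeg[1]->1; indeg[2]->0; indeg[5]->0; indeg[6]->1 | ready=[2, 5] | order so far=[7, 4, 0, 3]
  pop 2: indeg[1]->0 | ready=[1, 5] | order so far=[7, 4, 0, 3, 2]
  pop 1: indeg[6]->0 | ready=[5, 6] | order so far=[7, 4, 0, 3, 2, 1]
  pop 5: no out-edges | ready=[6] | order so far=[7, 4, 0, 3, 2, 1, 5]
  pop 6: no out-edges | ready=[] | order so far=[7, 4, 0, 3, 2, 1, 5, 6]
New canonical toposort: [7, 4, 0, 3, 2, 1, 5, 6]
Compare positions:
  Node 0: index 4 -> 2 (moved)
  Node 1: index 6 -> 5 (moved)
  Node 2: index 5 -> 4 (moved)
  Node 3: index 0 -> 3 (moved)
  Node 4: index 3 -> 1 (moved)
  Node 5: index 1 -> 6 (moved)
  Node 6: index 7 -> 7 (same)
  Node 7: index 2 -> 0 (moved)
Nodes that changed position: 0 1 2 3 4 5 7

Answer: 0 1 2 3 4 5 7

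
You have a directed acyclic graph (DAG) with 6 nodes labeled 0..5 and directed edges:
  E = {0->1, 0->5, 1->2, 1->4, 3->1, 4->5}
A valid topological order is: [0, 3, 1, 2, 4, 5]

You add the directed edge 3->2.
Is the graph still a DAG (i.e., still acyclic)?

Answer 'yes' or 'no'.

Given toposort: [0, 3, 1, 2, 4, 5]
Position of 3: index 1; position of 2: index 3
New edge 3->2: forward
Forward edge: respects the existing order. Still a DAG, same toposort still valid.
Still a DAG? yes

Answer: yes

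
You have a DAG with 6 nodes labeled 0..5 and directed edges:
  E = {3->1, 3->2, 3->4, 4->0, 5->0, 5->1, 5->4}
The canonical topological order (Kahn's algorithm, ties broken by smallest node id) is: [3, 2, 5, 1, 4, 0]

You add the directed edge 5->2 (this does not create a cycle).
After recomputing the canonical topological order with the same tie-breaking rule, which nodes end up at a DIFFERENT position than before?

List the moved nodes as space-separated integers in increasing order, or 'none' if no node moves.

Answer: 1 2 5

Derivation:
Old toposort: [3, 2, 5, 1, 4, 0]
Added edge 5->2
Recompute Kahn (smallest-id tiebreak):
  initial in-degrees: [2, 2, 2, 0, 2, 0]
  ready (indeg=0): [3, 5]
  pop 3: indeg[1]->1; indeg[2]->1; indeg[4]->1 | ready=[5] | order so far=[3]
  pop 5: indeg[0]->1; indeg[1]->0; indeg[2]->0; indeg[4]->0 | ready=[1, 2, 4] | order so far=[3, 5]
  pop 1: no out-edges | ready=[2, 4] | order so far=[3, 5, 1]
  pop 2: no out-edges | ready=[4] | order so far=[3, 5, 1, 2]
  pop 4: indeg[0]->0 | ready=[0] | order so far=[3, 5, 1, 2, 4]
  pop 0: no out-edges | ready=[] | order so far=[3, 5, 1, 2, 4, 0]
New canonical toposort: [3, 5, 1, 2, 4, 0]
Compare positions:
  Node 0: index 5 -> 5 (same)
  Node 1: index 3 -> 2 (moved)
  Node 2: index 1 -> 3 (moved)
  Node 3: index 0 -> 0 (same)
  Node 4: index 4 -> 4 (same)
  Node 5: index 2 -> 1 (moved)
Nodes that changed position: 1 2 5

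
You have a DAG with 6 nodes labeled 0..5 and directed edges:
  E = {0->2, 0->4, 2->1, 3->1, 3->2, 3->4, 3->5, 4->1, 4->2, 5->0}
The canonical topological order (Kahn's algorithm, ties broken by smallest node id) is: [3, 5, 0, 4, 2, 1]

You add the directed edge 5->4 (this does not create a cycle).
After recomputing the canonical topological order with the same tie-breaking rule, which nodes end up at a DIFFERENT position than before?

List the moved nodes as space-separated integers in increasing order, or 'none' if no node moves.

Answer: none

Derivation:
Old toposort: [3, 5, 0, 4, 2, 1]
Added edge 5->4
Recompute Kahn (smallest-id tiebreak):
  initial in-degrees: [1, 3, 3, 0, 3, 1]
  ready (indeg=0): [3]
  pop 3: indeg[1]->2; indeg[2]->2; indeg[4]->2; indeg[5]->0 | ready=[5] | order so far=[3]
  pop 5: indeg[0]->0; indeg[4]->1 | ready=[0] | order so far=[3, 5]
  pop 0: indeg[2]->1; indeg[4]->0 | ready=[4] | order so far=[3, 5, 0]
  pop 4: indeg[1]->1; indeg[2]->0 | ready=[2] | order so far=[3, 5, 0, 4]
  pop 2: indeg[1]->0 | ready=[1] | order so far=[3, 5, 0, 4, 2]
  pop 1: no out-edges | ready=[] | order so far=[3, 5, 0, 4, 2, 1]
New canonical toposort: [3, 5, 0, 4, 2, 1]
Compare positions:
  Node 0: index 2 -> 2 (same)
  Node 1: index 5 -> 5 (same)
  Node 2: index 4 -> 4 (same)
  Node 3: index 0 -> 0 (same)
  Node 4: index 3 -> 3 (same)
  Node 5: index 1 -> 1 (same)
Nodes that changed position: none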